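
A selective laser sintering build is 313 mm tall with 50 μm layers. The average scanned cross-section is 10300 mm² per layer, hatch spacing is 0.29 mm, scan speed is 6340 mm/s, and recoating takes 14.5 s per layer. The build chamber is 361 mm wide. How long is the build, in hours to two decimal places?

Layers = ⌈313/0.05⌉ = 6260.
Hatch length per layer: 10300 / 0.29 → 35517.2 mm.
Per-layer scan time = 35517.2 / 6340 = 5.6021 s.
Time per layer: 5.6021 + 14.5 → 20.1021 s.
Build time = 6260 × 20.1021 = 125839.146 s = 34.96 hours.

34.96 hours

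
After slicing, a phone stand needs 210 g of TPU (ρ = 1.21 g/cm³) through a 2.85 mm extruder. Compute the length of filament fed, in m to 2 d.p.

Extruded volume: 210/1.21 = 173.5537 cm³ (173553.7 mm³).
Filament cross-section = π × (2.85/2)² = 6.3794 mm².
Length = 173553.7 / 6.3794 = 27205.33 mm = 27.21 m.

27.21 m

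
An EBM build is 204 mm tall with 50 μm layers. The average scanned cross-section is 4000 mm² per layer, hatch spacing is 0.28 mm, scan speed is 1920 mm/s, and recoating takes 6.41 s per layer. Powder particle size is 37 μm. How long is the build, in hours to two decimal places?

15.70 hours

Layer count = ceil(204 / 0.05) = 4080.
Hatch length per layer = 4000 / 0.28 = 14285.7 mm.
Beam time per layer = 14285.7 / 1920 = 7.4405 s.
Per-layer time: 7.4405 + 6.41 → 13.8505 s.
4080 layers × 13.8505 s/layer = 56510.04 s, i.e. 15.70 hours.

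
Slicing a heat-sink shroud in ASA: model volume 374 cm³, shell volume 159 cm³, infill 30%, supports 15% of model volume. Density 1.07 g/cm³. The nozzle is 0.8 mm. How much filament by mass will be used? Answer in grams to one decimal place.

299.2 g

Volume inside the shell = 374 − 159, so 215 cm³.
Infill volume: 0.30 × 215 → 64.5 cm³.
Support = 0.15 × 374 = 56.1 cm³.
Deposited volume = 159 + 64.5 + 56.1, so 279.6 cm³.
Mass = 279.6 × 1.07 = 299.172 g.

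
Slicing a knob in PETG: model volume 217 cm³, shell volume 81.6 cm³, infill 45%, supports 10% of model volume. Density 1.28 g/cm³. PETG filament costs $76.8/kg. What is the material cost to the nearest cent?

Interior volume: 217 − 81.6 → 135.4 cm³.
Infill volume = 0.45 × 135.4 = 60.93 cm³.
Support: 0.10 × 217 → 21.7 cm³.
Deposited volume = 81.6 + 60.93 + 21.7, so 164.23 cm³.
Mass = 164.23 × 1.28 = 210.2144 g.
Cost = 210.2144 g / 1000 × $76.8/kg = $16.14.

$16.14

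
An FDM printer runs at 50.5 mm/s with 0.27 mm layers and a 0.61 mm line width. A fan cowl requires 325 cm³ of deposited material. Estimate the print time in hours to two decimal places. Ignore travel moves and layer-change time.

10.85 hours

Line area: 0.27 × 0.61 → 0.1647 mm².
Path length: 325000 mm³ / 0.1647 mm² → 1973284.8 mm.
Print-move time = 1973284.8 / 50.5 = 39074.9 s.
Converting: 39074.9 s = 10.85 hours.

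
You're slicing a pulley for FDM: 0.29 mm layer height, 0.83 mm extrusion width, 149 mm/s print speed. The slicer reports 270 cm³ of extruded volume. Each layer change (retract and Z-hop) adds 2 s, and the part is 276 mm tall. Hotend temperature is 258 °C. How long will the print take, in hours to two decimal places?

Line area = 0.29 × 0.83, so 0.2407 mm².
Path length: 270000 mm³ / 0.2407 mm² → 1121728.3 mm.
Print-move time = 1121728.3 / 149, so 7528.4 s.
Number of layers: 276 / 0.29 → 952 (rounded up).
Z-hop total = 952 × 2, so 1904 s.
Altogether 7528.4 + 1904 = 9432.4 s, i.e. 2.62 hours.

2.62 hours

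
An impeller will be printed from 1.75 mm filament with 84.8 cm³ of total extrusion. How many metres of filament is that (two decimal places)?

35.26 m

A = π r² = π × 0.875² = 2.4053 mm².
L = 84800 mm³ / 2.4053 mm² = 35255.48 mm, i.e. 35.26 m.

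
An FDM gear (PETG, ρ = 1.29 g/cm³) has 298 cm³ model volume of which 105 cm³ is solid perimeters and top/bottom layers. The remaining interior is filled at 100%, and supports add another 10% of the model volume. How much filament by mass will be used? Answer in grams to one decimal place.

Infill region: 298 − 105 → 193 cm³.
Infill volume: 1.00 × 193 → 193 cm³.
Support = 0.10 × 298 = 29.8 cm³.
Total extruded: 105 + 193 + 29.8 → 327.8 cm³.
Mass = 327.8 × 1.29 = 422.862 g.

422.9 g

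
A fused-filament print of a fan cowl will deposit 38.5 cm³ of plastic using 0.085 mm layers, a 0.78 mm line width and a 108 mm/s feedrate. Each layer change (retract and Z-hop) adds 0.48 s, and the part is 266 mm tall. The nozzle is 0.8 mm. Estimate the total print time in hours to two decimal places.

Line area = 0.085 × 0.78 = 0.0663 mm².
Path length: 38500 mm³ / 0.0663 mm² → 580693.8 mm.
Extrusion time = 580693.8 / 108 = 5376.8 s.
Layers = ⌈266/0.085⌉ = 3130.
Z-hop total: 3130 × 0.48 → 1502.4 s.
Total = 5376.8 + 1502.4 = 6879.2 s = 1.91 hours.

1.91 hours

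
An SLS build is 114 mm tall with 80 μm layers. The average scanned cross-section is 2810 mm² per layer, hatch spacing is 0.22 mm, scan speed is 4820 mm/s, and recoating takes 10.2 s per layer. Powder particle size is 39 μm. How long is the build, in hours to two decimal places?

Layer count = ceil(114 / 0.08) = 1425.
Per-layer scan distance = 2810 / 0.22 = 12772.7 mm.
Per-layer scan time: 12772.7 / 4820 → 2.6499 s.
Per-layer time = 2.6499 + 10.2 = 12.8499 s.
Build time = 1425 × 12.8499 = 18311.1075 s = 5.09 hours.

5.09 hours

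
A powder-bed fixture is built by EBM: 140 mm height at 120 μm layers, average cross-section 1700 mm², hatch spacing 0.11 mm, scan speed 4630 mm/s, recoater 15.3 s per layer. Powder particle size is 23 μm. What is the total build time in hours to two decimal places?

6.04 hours

Layers = ⌈140/0.12⌉ = 1167.
Per-layer scan distance = 1700 / 0.11 = 15454.5 mm.
Scan time per layer = 15454.5 / 4630 = 3.3379 s.
Per-layer time = 3.3379 + 15.3 = 18.6379 s.
Total: 1167 × 18.6379 s = 21750.4293 s → 6.04 hours.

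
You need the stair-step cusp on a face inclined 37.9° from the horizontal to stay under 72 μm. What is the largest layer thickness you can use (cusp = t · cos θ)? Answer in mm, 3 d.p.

t = h_c / cos θ = 0.072 / 0.7891 = 0.091 mm.

0.091 mm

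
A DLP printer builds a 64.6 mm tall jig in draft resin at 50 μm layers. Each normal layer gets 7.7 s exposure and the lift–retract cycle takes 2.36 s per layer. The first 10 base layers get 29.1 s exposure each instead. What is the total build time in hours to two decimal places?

3.67 hours

Layer count = ceil(64.6 / 0.05) = 1292.
Burn-in layers: 10 × (29.1 + 2.36) → 314.6 s.
Normal layers = 1282 × (7.7 + 2.36), so 12896.92 s.
Sum: 314.6 + 12896.92 = 13211.52 s → 3.67 hours.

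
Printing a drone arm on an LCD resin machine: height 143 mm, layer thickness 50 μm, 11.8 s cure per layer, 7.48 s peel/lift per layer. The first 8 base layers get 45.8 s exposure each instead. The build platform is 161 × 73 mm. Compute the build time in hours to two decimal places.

15.39 hours

Layer count = ceil(143 / 0.05) = 2860.
Burn-in layers: 8 × (45.8 + 7.48) → 426.24 s.
Regular layers = 2852 × (11.8 + 7.48), so 54986.56 s.
Total = 426.24 + 54986.56 = 55412.8 s = 15.39 hours.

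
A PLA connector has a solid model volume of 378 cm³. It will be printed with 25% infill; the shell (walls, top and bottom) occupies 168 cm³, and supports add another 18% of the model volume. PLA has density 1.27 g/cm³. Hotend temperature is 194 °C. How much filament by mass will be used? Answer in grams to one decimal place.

Volume inside the shell = 378 − 168 = 210 cm³.
Infill volume: 0.25 × 210 → 52.5 cm³.
Support = 0.18 × 378, so 68.04 cm³.
Total extruded = 168 + 52.5 + 68.04 = 288.54 cm³.
Mass: 288.54 × 1.27 → 366.4458 g.

366.4 g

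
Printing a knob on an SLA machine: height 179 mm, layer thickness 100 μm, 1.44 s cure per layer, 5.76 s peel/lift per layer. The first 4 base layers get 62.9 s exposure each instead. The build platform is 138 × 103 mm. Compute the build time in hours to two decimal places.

Layer count = ceil(179 / 0.1) = 1790.
Bottom layers = 4 × (62.9 + 5.76) = 274.64 s.
Regular layers = 1786 × (1.44 + 5.76), so 12859.2 s.
Total = 274.64 + 12859.2 = 13133.84 s = 3.65 hours.

3.65 hours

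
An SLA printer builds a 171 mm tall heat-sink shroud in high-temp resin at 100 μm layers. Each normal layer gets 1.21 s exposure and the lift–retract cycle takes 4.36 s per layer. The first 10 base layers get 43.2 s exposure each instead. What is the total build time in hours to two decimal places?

Layers = ⌈171/0.1⌉ = 1710.
Burn-in layers: 10 × (43.2 + 4.36) → 475.6 s.
Remaining layers = 1700 × (1.21 + 4.36) = 9469 s.
Sum: 475.6 + 9469 = 9944.6 s → 2.76 hours.

2.76 hours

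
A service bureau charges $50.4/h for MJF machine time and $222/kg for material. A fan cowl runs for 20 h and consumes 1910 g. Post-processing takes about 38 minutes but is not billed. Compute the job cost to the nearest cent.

Time charge = 50.4 × 20 = $1008.00.
Material charge = 222 × 1910/1000, so $424.02.
Total = 1008.00 + 424.02 = $1432.02.

$1432.02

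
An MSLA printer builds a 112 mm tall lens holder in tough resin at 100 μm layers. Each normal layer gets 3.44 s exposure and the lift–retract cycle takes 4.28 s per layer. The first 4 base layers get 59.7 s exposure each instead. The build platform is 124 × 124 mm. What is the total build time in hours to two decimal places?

Layer count = ceil(112 / 0.1) = 1120.
Burn-in layers: 4 × (59.7 + 4.28) → 255.92 s.
Remaining layers = 1116 × (3.44 + 4.28) = 8615.52 s.
Sum: 255.92 + 8615.52 = 8871.44 s → 2.46 hours.

2.46 hours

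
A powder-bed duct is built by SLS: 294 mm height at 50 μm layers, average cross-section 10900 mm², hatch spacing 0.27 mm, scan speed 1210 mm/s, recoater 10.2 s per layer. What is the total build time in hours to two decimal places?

71.15 hours

Layers = ⌈294/0.05⌉ = 5880.
Per-layer scan distance = 10900 / 0.27 = 40370.4 mm.
Laser time per layer = 40370.4 / 1210 = 33.364 s.
Per-layer time = 33.364 + 10.2 = 43.564 s.
Total: 5880 × 43.564 s = 256156.32 s → 71.15 hours.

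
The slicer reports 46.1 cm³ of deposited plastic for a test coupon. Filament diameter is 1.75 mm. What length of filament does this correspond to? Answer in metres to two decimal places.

19.17 m

Filament cross-section = π × (1.75/2)² = 2.4053 mm².
L = 46100 mm³ / 2.4053 mm² = 19166.01 mm, i.e. 19.17 m.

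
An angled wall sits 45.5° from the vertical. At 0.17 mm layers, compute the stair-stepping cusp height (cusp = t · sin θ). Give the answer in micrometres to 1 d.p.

Cusp = layer height × sin(45.5°) = 0.17 × 0.7133 = 0.121261 mm = 121.3 μm.

121.3 μm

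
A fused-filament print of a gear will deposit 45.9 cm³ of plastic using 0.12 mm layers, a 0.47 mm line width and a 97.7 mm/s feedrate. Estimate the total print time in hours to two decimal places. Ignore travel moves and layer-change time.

Bead cross-section: 0.12 × 0.47 → 0.0564 mm².
Toolpath length = 45.9 cm³ / 0.0564 mm² = 45900 / 0.0564 = 813829.8 mm.
Time extruding: 813829.8 / 97.7 → 8329.9 s.
That's 8329.9 s → 2.31 hours.

2.31 hours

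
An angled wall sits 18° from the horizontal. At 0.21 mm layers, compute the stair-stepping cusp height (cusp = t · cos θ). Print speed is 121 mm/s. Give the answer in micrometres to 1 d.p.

199.7 μm

Cusp = layer height × cos(18°) = 0.21 × 0.9511 = 0.199731 mm = 199.7 μm.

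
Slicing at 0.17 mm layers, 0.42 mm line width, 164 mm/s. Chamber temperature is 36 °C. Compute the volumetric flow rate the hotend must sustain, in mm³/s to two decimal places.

11.71

Extrusion cross-section: 0.17 × 0.42 → 0.0714 mm².
Q = v·A = 164 × 0.0714 = 11.71 mm³/s.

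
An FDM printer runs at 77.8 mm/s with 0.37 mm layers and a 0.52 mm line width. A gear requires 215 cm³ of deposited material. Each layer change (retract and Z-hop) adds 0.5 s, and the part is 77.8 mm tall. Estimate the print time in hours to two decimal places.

4.02 hours

Line area = 0.37 × 0.52, so 0.1924 mm².
Toolpath length = 215 cm³ / 0.1924 mm² = 215000 / 0.1924 = 1117463.6 mm.
Print-move time = 1117463.6 / 77.8 = 14363.3 s.
Layer count = ceil(77.8 / 0.37) = 211.
Non-print overhead: 211 × 0.5 → 105.5 s.
Total = 14363.3 + 105.5 = 14468.8 s = 4.02 hours.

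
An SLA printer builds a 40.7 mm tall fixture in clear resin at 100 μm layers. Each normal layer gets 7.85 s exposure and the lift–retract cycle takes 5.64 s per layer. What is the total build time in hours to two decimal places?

1.53 hours

Layers = ⌈40.7/0.1⌉ = 407.
Cycle time = 7.85 + 5.64, so 13.49 s.
Total = 407 × 13.49 = 5490.43 s = 1.53 hours.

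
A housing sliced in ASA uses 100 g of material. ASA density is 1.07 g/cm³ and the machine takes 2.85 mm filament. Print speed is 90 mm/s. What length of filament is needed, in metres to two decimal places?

Volume = 100 g / 1.07 g·cm⁻³ = 93.4579 cm³ = 93457.9 mm³.
Cross-section of 2.85 mm filament: π·(2.85/2)² = 6.3794 mm².
L = V/A = 93457.9/6.3794 = 14649.95 mm → 14.65 m.

14.65 m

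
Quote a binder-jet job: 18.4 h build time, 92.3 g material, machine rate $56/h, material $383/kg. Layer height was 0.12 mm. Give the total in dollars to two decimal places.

Time charge = 56 × 18.4, so $1030.40.
Material charge: 383 × 92.3/1000 → $35.3509.
Job cost: 1030.40 + 35.3509 = 1065.7509 ≈ $1065.75.

$1065.75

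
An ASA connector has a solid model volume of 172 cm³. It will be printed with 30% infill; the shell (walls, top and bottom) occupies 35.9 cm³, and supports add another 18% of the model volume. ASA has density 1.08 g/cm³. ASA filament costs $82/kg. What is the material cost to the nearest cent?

$9.54

Interior volume = 172 − 35.9 = 136.1 cm³.
Deposited infill = 0.30 × 136.1, so 40.83 cm³.
Support = 0.18 × 172 = 30.96 cm³.
Deposited volume = 35.9 + 40.83 + 30.96 = 107.69 cm³.
Mass: 107.69 × 1.08 → 116.3052 g.
At $82/kg: 116.3052/1000 × 82 = $9.54.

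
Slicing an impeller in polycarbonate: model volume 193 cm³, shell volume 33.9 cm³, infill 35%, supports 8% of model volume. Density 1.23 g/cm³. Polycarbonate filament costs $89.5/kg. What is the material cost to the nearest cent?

$11.56

Volume inside the shell = 193 − 33.9, so 159.1 cm³.
Deposited infill: 0.35 × 159.1 → 55.685 cm³.
Support = 0.08 × 193 = 15.44 cm³.
Deposited volume = 33.9 + 55.685 + 15.44, so 105.025 cm³.
Mass = 105.025 × 1.23, so 129.18075 g.
Cost = 129.18075 g / 1000 × $89.5/kg = $11.56.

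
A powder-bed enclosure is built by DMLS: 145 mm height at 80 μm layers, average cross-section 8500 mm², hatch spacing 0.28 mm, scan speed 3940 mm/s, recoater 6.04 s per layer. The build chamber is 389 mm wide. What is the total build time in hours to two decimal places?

6.92 hours

Layer count = ceil(145 / 0.08) = 1813.
Hatch length per layer = 8500 / 0.28 = 30357.1 mm.
Laser time per layer = 30357.1 / 3940, so 7.7048 s.
Time per layer = 7.7048 + 6.04, so 13.7448 s.
1813 layers × 13.7448 s/layer = 24919.3224 s, i.e. 6.92 hours.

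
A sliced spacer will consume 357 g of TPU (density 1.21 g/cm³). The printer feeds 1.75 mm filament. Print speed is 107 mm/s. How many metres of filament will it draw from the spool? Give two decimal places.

Volume = 357 g / 1.21 g·cm⁻³ = 295.0413 cm³ = 295041.3 mm³.
Filament cross-section = π × (1.75/2)² = 2.4053 mm².
L = V/A = 295041.3/2.4053 = 122662.99 mm → 122.66 m.

122.66 m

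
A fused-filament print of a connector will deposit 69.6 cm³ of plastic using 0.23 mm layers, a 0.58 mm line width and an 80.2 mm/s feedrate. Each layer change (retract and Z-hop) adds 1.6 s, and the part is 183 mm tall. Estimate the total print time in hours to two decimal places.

2.16 hours

Line area: 0.23 × 0.58 → 0.1334 mm².
Total extruded path = 69600/0.1334 = 521739.1 mm.
Print-move time: 521739.1 / 80.2 → 6505.5 s.
Layer count = ceil(183 / 0.23) = 796.
Z-hop total = 796 × 1.6 = 1273.6 s.
Total = 6505.5 + 1273.6 = 7779.1 s = 2.16 hours.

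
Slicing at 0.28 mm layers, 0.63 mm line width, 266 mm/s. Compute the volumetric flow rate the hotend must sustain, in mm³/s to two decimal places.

A = 0.28 × 0.63, so 0.1764 mm².
Volumetric flow = 266 × 0.1764 = 46.92 mm³/s.

46.92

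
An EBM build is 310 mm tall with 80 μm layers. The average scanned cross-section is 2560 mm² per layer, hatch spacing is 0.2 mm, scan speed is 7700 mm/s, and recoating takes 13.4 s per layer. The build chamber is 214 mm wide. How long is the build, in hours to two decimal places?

16.21 hours

Number of layers: 310 / 0.08 → 3875 (rounded up).
Per-layer scan distance: 2560 / 0.2 → 12800 mm.
Per-layer scan time: 12800 / 7700 → 1.6623 s.
Time per layer = 1.6623 + 13.4, so 15.0623 s.
Build time = 3875 × 15.0623 = 58366.4125 s = 16.21 hours.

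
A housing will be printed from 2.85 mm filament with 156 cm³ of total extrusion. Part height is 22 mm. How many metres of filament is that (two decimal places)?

A = π r² = π × 1.425² = 6.3794 mm².
Length = 156 cm³ / 6.3794 mm² = 156000 / 6.3794 = 24453.71 mm = 24.45 m.

24.45 m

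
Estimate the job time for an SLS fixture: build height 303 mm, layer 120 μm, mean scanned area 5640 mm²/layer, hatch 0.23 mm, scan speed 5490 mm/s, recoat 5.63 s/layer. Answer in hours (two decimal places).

Layer count = ceil(303 / 0.12) = 2525.
Per-layer scan distance = 5640 / 0.23, so 24521.7 mm.
Scan time per layer: 24521.7 / 5490 → 4.4666 s.
Time per layer: 4.4666 + 5.63 → 10.0966 s.
Total: 2525 × 10.0966 s = 25493.915 s → 7.08 hours.

7.08 hours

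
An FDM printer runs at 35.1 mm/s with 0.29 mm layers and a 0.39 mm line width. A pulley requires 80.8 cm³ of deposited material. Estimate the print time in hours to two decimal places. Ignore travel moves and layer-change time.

5.65 hours

Line area: 0.29 × 0.39 → 0.1131 mm².
Toolpath length = 80.8 cm³ / 0.1131 mm² = 80800 / 0.1131 = 714412 mm.
Extrusion time: 714412 / 35.1 → 20353.6 s.
In the requested units: 20353.6 s = 5.65 hours.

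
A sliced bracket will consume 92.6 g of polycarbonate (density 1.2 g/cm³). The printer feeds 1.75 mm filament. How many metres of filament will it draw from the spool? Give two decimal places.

32.08 m

Volume = 92.6 g / 1.2 g·cm⁻³ = 77.1667 cm³ = 77166.7 mm³.
A = π r² = π × 0.875² = 2.4053 mm².
Length = 77166.7 / 2.4053 = 32081.94 mm = 32.08 m.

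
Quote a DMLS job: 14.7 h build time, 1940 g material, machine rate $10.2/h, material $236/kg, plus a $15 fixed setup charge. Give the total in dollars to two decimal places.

$622.78

Machine-time cost: 10.2 × 14.7 → $149.94.
Material charge: 236 × 1940/1000 → $457.84.
Adding setup: 149.94 + 457.84 + 15 → $622.78.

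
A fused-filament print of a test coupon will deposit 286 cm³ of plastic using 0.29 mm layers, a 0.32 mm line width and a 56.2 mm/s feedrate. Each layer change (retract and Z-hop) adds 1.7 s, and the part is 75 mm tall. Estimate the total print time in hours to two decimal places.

Extrusion cross-section = 0.29 × 0.32, so 0.0928 mm².
Total extruded path = 286000/0.0928 = 3081896.6 mm.
Time extruding = 3081896.6 / 56.2, so 54838 s.
Number of layers: 75 / 0.29 → 259 (rounded up).
Non-print overhead = 259 × 1.7 = 440.3 s.
Altogether 54838 + 440.3 = 55278.3 s, i.e. 15.36 hours.

15.36 hours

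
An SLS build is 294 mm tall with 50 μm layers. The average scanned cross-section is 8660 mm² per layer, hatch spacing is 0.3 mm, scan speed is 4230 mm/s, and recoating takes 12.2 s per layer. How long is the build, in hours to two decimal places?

31.07 hours

Layer count = ceil(294 / 0.05) = 5880.
Scan path per layer = 8660 / 0.3 = 28866.7 mm.
Scan time per layer: 28866.7 / 4230 → 6.8243 s.
Per-layer time: 6.8243 + 12.2 → 19.0243 s.
Total: 5880 × 19.0243 s = 111862.884 s → 31.07 hours.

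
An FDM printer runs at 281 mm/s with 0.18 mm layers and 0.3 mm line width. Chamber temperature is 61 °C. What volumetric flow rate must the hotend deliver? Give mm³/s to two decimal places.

15.17

A: 0.18 × 0.3 → 0.054 mm².
Volumetric flow = 281 × 0.054 = 15.17 mm³/s.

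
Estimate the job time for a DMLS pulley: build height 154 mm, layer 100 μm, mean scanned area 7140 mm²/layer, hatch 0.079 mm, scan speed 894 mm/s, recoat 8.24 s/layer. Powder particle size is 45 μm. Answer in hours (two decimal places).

Layers = ⌈154/0.1⌉ = 1540.
Scan path per layer = 7140 / 0.079 = 90379.7 mm.
Scan time per layer = 90379.7 / 894, so 101.0959 s.
Per-layer time = 101.0959 + 8.24, so 109.3359 s.
1540 layers × 109.3359 s/layer = 168377.286 s, i.e. 46.77 hours.

46.77 hours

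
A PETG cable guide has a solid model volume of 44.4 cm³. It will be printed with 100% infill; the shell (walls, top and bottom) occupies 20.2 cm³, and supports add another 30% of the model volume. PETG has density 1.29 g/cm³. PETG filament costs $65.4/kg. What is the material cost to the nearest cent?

Volume inside the shell: 44.4 − 20.2 → 24.2 cm³.
Deposited infill = 1.00 × 24.2 = 24.2 cm³.
Support = 0.30 × 44.4 = 13.32 cm³.
Total extruded = 20.2 + 24.2 + 13.32 = 57.72 cm³.
Mass = 57.72 × 1.29, so 74.4588 g.
Cost = 74.4588 g / 1000 × $65.4/kg = $4.87.

$4.87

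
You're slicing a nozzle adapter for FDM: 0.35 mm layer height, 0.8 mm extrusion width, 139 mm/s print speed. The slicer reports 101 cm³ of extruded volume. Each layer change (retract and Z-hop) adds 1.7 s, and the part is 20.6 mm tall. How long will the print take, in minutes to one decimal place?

44.9 minutes

Line area: 0.35 × 0.8 → 0.28 mm².
Path length: 101000 mm³ / 0.28 mm² → 360714.3 mm.
Time extruding = 360714.3 / 139 = 2595.1 s.
Layers = ⌈20.6/0.35⌉ = 59.
Layer-change overhead = 59 × 1.7 = 100.3 s.
Altogether 2595.1 + 100.3 = 2695.4 s, i.e. 44.9 minutes.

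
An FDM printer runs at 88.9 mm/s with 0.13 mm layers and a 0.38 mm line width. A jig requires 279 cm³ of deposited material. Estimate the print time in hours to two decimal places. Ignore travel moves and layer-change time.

Bead cross-section = 0.13 × 0.38, so 0.0494 mm².
Path length: 279000 mm³ / 0.0494 mm² → 5647773.3 mm.
Time extruding: 5647773.3 / 88.9 → 63529.5 s.
In the requested units: 63529.5 s = 17.65 hours.

17.65 hours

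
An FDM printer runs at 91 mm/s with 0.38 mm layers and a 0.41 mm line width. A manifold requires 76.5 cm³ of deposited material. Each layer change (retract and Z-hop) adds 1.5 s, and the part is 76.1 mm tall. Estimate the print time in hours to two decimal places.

Extrusion cross-section = 0.38 × 0.41 = 0.1558 mm².
Path length: 76500 mm³ / 0.1558 mm² → 491014.1 mm.
Print-move time = 491014.1 / 91 = 5395.8 s.
Layer count = ceil(76.1 / 0.38) = 201.
Layer-change overhead = 201 × 1.5, so 301.5 s.
Altogether 5395.8 + 301.5 = 5697.3 s, i.e. 1.58 hours.

1.58 hours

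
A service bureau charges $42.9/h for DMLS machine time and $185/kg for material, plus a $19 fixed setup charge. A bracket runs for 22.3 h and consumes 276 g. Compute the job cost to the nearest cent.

$1026.73

Machine cost = 42.9 × 22.3, so $956.67.
Material cost = 185 × 276/1000, so $51.06.
Total = 956.67 + 51.06 + 19 = $1026.73.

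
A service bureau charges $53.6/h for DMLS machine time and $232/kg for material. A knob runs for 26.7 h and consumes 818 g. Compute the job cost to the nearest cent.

$1620.90

Machine cost = 53.6 × 26.7, so $1431.12.
Material cost: 232 × 818/1000 → $189.776.
Total = 1431.12 + 189.776 = 1620.896 ≈ $1620.90.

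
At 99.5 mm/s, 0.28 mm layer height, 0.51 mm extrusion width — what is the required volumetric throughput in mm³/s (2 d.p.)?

Bead cross-section = 0.28 × 0.51 = 0.1428 mm².
Q = v·A = 99.5 × 0.1428 = 14.21 mm³/s.

14.21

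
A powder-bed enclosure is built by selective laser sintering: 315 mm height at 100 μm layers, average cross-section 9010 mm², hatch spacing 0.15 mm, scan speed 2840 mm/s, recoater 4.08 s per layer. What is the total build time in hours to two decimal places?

22.08 hours

Layers = ⌈315/0.1⌉ = 3150.
Hatch length per layer = 9010 / 0.15, so 60066.7 mm.
Scan time per layer = 60066.7 / 2840, so 21.1502 s.
Time per layer: 21.1502 + 4.08 → 25.2302 s.
Total: 3150 × 25.2302 s = 79475.13 s → 22.08 hours.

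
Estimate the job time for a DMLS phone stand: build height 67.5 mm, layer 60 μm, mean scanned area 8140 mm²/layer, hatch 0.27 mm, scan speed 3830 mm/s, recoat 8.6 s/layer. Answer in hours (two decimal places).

Layers = ⌈67.5/0.06⌉ = 1125.
Hatch length per layer = 8140 / 0.27 = 30148.1 mm.
Scan time per layer = 30148.1 / 3830 = 7.8716 s.
Layer cycle: 7.8716 + 8.6 → 16.4716 s.
Build time = 1125 × 16.4716 = 18530.55 s = 5.15 hours.

5.15 hours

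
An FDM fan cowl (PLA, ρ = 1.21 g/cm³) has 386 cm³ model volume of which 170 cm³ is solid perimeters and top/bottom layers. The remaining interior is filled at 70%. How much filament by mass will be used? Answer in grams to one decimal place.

388.7 g

Infill region = 386 − 170, so 216 cm³.
Infill volume: 0.70 × 216 → 151.2 cm³.
Total printed volume = 170 + 151.2, so 321.2 cm³.
Mass = 321.2 × 1.21, so 388.652 g.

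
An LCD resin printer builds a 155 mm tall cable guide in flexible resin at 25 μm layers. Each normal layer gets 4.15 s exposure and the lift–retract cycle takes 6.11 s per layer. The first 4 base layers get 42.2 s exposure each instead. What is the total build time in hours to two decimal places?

17.71 hours

Layer count = ceil(155 / 0.025) = 6200.
Burn-in layers: 4 × (42.2 + 6.11) → 193.24 s.
Normal layers: 6196 × (4.15 + 6.11) → 63570.96 s.
Sum: 193.24 + 63570.96 = 63764.2 s → 17.71 hours.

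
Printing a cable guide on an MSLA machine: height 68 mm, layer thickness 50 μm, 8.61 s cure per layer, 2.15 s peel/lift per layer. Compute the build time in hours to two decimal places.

Number of layers: 68 / 0.05 → 1360 (rounded up).
Each layer takes = 8.61 + 2.15, so 10.76 s.
Build time: 1360 × 10.76 s = 14633.6 s, i.e. 4.06 hours.

4.06 hours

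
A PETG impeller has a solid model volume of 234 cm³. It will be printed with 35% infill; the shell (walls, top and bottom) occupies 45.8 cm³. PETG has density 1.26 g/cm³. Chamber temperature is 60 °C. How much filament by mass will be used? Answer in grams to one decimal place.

Interior volume = 234 − 45.8, so 188.2 cm³.
Infill deposited: 0.35 × 188.2 → 65.87 cm³.
Total printed volume = 45.8 + 65.87 = 111.67 cm³.
Mass = 111.67 × 1.26 = 140.7042 g.

140.7 g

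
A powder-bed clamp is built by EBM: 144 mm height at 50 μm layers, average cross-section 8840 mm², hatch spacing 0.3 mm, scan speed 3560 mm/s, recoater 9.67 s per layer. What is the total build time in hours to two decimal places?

Layer count = ceil(144 / 0.05) = 2880.
Hatch length per layer = 8840 / 0.3 = 29466.7 mm.
Scan time per layer = 29466.7 / 3560 = 8.2772 s.
Per-layer time: 8.2772 + 9.67 → 17.9472 s.
Build time = 2880 × 17.9472 = 51687.936 s = 14.36 hours.

14.36 hours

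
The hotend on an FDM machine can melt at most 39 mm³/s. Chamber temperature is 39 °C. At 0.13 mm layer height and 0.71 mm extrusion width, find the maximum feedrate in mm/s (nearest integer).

423 mm/s

Extrusion cross-section: 0.13 × 0.71 → 0.0923 mm².
v_max = Q/A = 39/0.0923 = 422.54 mm/s → 423 mm/s.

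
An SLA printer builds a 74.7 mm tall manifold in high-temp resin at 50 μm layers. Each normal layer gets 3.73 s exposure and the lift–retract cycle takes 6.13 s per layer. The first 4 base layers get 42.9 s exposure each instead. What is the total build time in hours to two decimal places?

Layer count = ceil(74.7 / 0.05) = 1494.
Base layers = 4 × (42.9 + 6.13), so 196.12 s.
Normal layers = 1490 × (3.73 + 6.13) = 14691.4 s.
Sum: 196.12 + 14691.4 = 14887.52 s → 4.14 hours.

4.14 hours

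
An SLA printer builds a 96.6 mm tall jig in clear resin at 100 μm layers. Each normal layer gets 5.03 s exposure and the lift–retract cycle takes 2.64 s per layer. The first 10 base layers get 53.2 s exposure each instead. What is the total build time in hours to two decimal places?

Number of layers: 96.6 / 0.1 → 966 (rounded up).
Bottom layers = 10 × (53.2 + 2.64), so 558.4 s.
Normal layers: 956 × (5.03 + 2.64) → 7332.52 s.
Total = 558.4 + 7332.52 = 7890.92 s = 2.19 hours.

2.19 hours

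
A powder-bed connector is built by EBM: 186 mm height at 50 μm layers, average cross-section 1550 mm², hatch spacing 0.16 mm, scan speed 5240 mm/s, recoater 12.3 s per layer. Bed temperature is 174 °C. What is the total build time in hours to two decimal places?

Layers = ⌈186/0.05⌉ = 3720.
Scan path per layer = 1550 / 0.16 = 9687.5 mm.
Scan time per layer = 9687.5 / 5240 = 1.8488 s.
Time per layer = 1.8488 + 12.3 = 14.1488 s.
Build time = 3720 × 14.1488 = 52633.536 s = 14.62 hours.

14.62 hours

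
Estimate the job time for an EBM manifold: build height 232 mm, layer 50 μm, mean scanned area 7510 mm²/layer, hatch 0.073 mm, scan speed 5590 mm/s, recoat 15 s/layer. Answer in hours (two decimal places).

43.05 hours

Number of layers: 232 / 0.05 → 4640 (rounded up).
Scan path per layer = 7510 / 0.073 = 102876.7 mm.
Scan time per layer = 102876.7 / 5590, so 18.4037 s.
Layer cycle: 18.4037 + 15 → 33.4037 s.
Total: 4640 × 33.4037 s = 154993.168 s → 43.05 hours.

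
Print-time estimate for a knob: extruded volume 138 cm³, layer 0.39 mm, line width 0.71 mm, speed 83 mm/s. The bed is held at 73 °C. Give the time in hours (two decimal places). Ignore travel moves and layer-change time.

1.67 hours

Bead cross-section: 0.39 × 0.71 → 0.2769 mm².
Total extruded path = 138000/0.2769 = 498374.9 mm.
Time extruding = 498374.9 / 83, so 6004.5 s.
Converting: 6004.5 s = 1.67 hours.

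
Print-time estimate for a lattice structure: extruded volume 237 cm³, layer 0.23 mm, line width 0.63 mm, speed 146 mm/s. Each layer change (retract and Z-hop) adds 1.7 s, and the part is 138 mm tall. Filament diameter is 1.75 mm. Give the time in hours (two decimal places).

Extrusion cross-section = 0.23 × 0.63, so 0.1449 mm².
Total extruded path = 237000/0.1449 = 1635610.8 mm.
Extrusion time = 1635610.8 / 146, so 11202.8 s.
Layer count = ceil(138 / 0.23) = 600.
Layer-change overhead = 600 × 1.7, so 1020 s.
Total = 11202.8 + 1020 = 12222.8 s = 3.40 hours.

3.40 hours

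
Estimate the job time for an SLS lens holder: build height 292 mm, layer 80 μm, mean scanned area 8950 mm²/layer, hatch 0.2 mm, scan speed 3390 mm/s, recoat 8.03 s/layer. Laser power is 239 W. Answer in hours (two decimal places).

21.53 hours

Number of layers: 292 / 0.08 → 3650 (rounded up).
Scan path per layer: 8950 / 0.2 → 44750 mm.
Scan time per layer: 44750 / 3390 → 13.2006 s.
Per-layer time = 13.2006 + 8.03, so 21.2306 s.
3650 layers × 21.2306 s/layer = 77491.69 s, i.e. 21.53 hours.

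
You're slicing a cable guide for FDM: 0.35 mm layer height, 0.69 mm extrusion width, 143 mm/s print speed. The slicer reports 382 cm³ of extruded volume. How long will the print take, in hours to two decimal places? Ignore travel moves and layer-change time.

Extrusion cross-section: 0.35 × 0.69 → 0.2415 mm².
Toolpath length = 382 cm³ / 0.2415 mm² = 382000 / 0.2415 = 1581780.5 mm.
Time extruding = 1581780.5 / 143 = 11061.4 s.
Converting: 11061.4 s = 3.07 hours.

3.07 hours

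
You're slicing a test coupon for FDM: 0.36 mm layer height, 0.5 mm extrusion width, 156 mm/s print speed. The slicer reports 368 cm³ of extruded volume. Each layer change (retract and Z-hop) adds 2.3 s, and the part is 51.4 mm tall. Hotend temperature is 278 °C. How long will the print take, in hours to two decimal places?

3.73 hours

Bead cross-section: 0.36 × 0.5 → 0.18 mm².
Toolpath length = 368 cm³ / 0.18 mm² = 368000 / 0.18 = 2044444.4 mm.
Print-move time = 2044444.4 / 156 = 13105.4 s.
Layers = ⌈51.4/0.36⌉ = 143.
Z-hop total = 143 × 2.3 = 328.9 s.
Altogether 13105.4 + 328.9 = 13434.3 s, i.e. 3.73 hours.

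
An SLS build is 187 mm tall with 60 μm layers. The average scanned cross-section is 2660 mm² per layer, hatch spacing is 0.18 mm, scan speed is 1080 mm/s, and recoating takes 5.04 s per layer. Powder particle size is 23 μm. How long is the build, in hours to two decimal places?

16.21 hours

Layers = ⌈187/0.06⌉ = 3117.
Hatch length per layer = 2660 / 0.18 = 14777.8 mm.
Per-layer scan time: 14777.8 / 1080 → 13.6831 s.
Time per layer: 13.6831 + 5.04 → 18.7231 s.
Build time = 3117 × 18.7231 = 58359.9027 s = 16.21 hours.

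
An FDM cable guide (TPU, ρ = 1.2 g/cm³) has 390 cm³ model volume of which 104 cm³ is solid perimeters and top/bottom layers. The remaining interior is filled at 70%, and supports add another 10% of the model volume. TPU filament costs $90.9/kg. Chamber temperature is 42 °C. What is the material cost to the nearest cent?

$37.44

Infill region = 390 − 104 = 286 cm³.
Infill deposited = 0.70 × 286 = 200.2 cm³.
Support: 0.10 × 390 → 39 cm³.
Deposited volume: 104 + 200.2 + 39 → 343.2 cm³.
Mass = 343.2 × 1.2, so 411.84 g.
Cost = 411.84 g / 1000 × $90.9/kg = $37.44.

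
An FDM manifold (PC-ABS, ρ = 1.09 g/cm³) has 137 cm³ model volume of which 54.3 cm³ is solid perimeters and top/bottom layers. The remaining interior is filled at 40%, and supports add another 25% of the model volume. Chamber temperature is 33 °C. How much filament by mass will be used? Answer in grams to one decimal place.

132.6 g

Interior volume: 137 − 54.3 → 82.7 cm³.
Infill deposited = 0.40 × 82.7, so 33.08 cm³.
Support = 0.25 × 137, so 34.25 cm³.
Total printed volume = 54.3 + 33.08 + 34.25 = 121.63 cm³.
Mass = 121.63 × 1.09 = 132.5767 g.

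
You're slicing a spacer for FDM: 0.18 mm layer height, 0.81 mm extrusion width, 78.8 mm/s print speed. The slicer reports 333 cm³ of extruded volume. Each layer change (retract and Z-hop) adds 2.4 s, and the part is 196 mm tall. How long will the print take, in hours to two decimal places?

Line area = 0.18 × 0.81 = 0.1458 mm².
Toolpath length = 333 cm³ / 0.1458 mm² = 333000 / 0.1458 = 2283950.6 mm.
Print-move time: 2283950.6 / 78.8 → 28984.1 s.
Number of layers: 196 / 0.18 → 1089 (rounded up).
Z-hop total: 1089 × 2.4 → 2613.6 s.
Total = 28984.1 + 2613.6 = 31597.7 s = 8.78 hours.

8.78 hours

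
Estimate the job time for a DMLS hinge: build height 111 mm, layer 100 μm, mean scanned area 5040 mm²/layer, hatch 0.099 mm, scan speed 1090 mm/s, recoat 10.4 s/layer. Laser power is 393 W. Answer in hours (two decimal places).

Layers = ⌈111/0.1⌉ = 1110.
Scan path per layer: 5040 / 0.099 → 50909.1 mm.
Laser time per layer = 50909.1 / 1090 = 46.7056 s.
Per-layer time: 46.7056 + 10.4 → 57.1056 s.
1110 layers × 57.1056 s/layer = 63387.216 s, i.e. 17.61 hours.

17.61 hours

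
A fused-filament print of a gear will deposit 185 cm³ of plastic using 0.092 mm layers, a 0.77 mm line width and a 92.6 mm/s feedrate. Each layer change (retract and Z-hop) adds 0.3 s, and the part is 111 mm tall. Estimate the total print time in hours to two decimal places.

7.93 hours

Extrusion cross-section: 0.092 × 0.77 → 0.07084 mm².
Toolpath length = 185 cm³ / 0.07084 mm² = 185000 / 0.07084 = 2611518.9 mm.
Time extruding: 2611518.9 / 92.6 → 28202.1 s.
Number of layers: 111 / 0.092 → 1207 (rounded up).
Z-hop total = 1207 × 0.3 = 362.1 s.
Altogether 28202.1 + 362.1 = 28564.2 s, i.e. 7.93 hours.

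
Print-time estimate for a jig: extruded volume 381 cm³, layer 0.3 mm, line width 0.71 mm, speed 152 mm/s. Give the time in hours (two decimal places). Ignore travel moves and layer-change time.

Line area = 0.3 × 0.71, so 0.213 mm².
Toolpath length = 381 cm³ / 0.213 mm² = 381000 / 0.213 = 1788732.4 mm.
Time extruding = 1788732.4 / 152 = 11768 s.
In the requested units: 11768 s = 3.27 hours.

3.27 hours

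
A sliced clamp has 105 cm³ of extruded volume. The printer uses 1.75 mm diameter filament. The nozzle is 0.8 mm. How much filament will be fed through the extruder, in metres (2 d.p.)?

43.65 m

A = π r² = π × 0.875² = 2.4053 mm².
Length = 105 cm³ / 2.4053 mm² = 105000 / 2.4053 = 43653.6 mm = 43.65 m.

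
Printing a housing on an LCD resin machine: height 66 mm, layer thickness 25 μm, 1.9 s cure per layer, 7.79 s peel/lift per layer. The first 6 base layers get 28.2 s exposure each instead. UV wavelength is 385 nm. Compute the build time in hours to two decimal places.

Layer count = ceil(66 / 0.025) = 2640.
Burn-in layers = 6 × (28.2 + 7.79) = 215.94 s.
Regular layers = 2634 × (1.9 + 7.79), so 25523.46 s.
Total = 215.94 + 25523.46 = 25739.4 s = 7.15 hours.

7.15 hours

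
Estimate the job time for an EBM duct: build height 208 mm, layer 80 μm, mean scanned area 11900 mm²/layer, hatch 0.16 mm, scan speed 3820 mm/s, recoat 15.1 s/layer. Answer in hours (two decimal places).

24.97 hours

Layers = ⌈208/0.08⌉ = 2600.
Hatch length per layer = 11900 / 0.16 = 74375 mm.
Beam time per layer: 74375 / 3820 → 19.4699 s.
Per-layer time = 19.4699 + 15.1 = 34.5699 s.
Total: 2600 × 34.5699 s = 89881.74 s → 24.97 hours.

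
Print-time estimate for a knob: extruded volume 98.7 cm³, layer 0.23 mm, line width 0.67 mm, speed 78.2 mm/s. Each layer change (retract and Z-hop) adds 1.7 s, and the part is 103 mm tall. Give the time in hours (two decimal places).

Bead cross-section = 0.23 × 0.67, so 0.1541 mm².
Path length: 98700 mm³ / 0.1541 mm² → 640493.2 mm.
Time extruding: 640493.2 / 78.2 → 8190.5 s.
Layers = ⌈103/0.23⌉ = 448.
Z-hop total = 448 × 1.7 = 761.6 s.
Altogether 8190.5 + 761.6 = 8952.1 s, i.e. 2.49 hours.

2.49 hours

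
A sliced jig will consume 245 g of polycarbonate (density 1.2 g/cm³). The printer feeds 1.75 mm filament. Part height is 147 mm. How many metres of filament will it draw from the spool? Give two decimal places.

84.88 m

Extruded volume: 245/1.2 = 204.1667 cm³ (204166.7 mm³).
A = π r² = π × 0.875² = 2.4053 mm².
L = V/A = 204166.7/2.4053 = 84882.01 mm → 84.88 m.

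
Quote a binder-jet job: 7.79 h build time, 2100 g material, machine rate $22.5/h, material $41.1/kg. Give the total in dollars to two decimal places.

$261.59

Time charge = 22.5 × 7.79 = $175.275.
Feedstock cost: 41.1 × 2100/1000 → $86.31.
Total = 175.275 + 86.31 = 261.585 ≈ $261.59.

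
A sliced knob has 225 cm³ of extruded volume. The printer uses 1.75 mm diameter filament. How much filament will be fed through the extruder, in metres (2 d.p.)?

93.54 m

A = π r² = π × 0.875² = 2.4053 mm².
Length = 225 cm³ / 2.4053 mm² = 225000 / 2.4053 = 93543.42 mm = 93.54 m.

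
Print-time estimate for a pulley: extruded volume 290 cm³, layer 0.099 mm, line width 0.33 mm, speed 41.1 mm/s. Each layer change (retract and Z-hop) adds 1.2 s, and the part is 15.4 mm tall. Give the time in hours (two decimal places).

Line area: 0.099 × 0.33 → 0.03267 mm².
Total extruded path = 290000/0.03267 = 8876645.2 mm.
Extrusion time = 8876645.2 / 41.1, so 215976.8 s.
Number of layers: 15.4 / 0.099 → 156 (rounded up).
Z-hop total = 156 × 1.2, so 187.2 s.
Altogether 215976.8 + 187.2 = 216164 s, i.e. 60.05 hours.

60.05 hours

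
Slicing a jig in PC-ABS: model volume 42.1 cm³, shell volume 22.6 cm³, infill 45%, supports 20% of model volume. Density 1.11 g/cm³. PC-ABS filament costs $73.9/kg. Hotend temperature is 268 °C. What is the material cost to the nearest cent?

Volume inside the shell: 42.1 − 22.6 → 19.5 cm³.
Deposited infill = 0.45 × 19.5, so 8.775 cm³.
Support = 0.20 × 42.1 = 8.42 cm³.
Total printed volume: 22.6 + 8.775 + 8.42 → 39.795 cm³.
Mass = 39.795 × 1.11 = 44.17245 g.
Cost = 44.17245 g / 1000 × $73.9/kg = $3.26.

$3.26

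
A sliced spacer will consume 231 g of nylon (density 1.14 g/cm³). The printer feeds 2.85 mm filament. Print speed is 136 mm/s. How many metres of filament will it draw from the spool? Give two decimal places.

31.76 m

Extruded volume: 231/1.14 = 202.6316 cm³ (202631.6 mm³).
Cross-section of 2.85 mm filament: π·(2.85/2)² = 6.3794 mm².
Length = 202631.6 / 6.3794 = 31763.43 mm = 31.76 m.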